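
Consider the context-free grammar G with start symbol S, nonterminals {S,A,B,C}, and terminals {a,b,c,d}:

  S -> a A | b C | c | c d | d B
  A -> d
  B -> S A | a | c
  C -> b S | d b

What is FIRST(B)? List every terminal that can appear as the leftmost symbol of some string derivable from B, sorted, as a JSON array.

FIRST iteration:
round 1:
  A via A→d: +{d}
  B via B→a: +{a}
  B via B→c: +{c}
  C via C→b S: +{b}
  C via C→d b: +{d}
  S via S→a A: +{a}
  S via S→b C: +{b}
  S via S→c: +{c}
  S via S→d B: +{d}
  S: {a,b,c,d}  A: {d}  B: {a,c}  C: {b,d}
round 2:
  B via B→S A: +{b,d}
  S: {a,b,c,d}  A: {d}  B: {a,b,c,d}  C: {b,d}
round 3: (stable)
  S: {a,b,c,d}  A: {d}  B: {a,b,c,d}  C: {b,d}

FIRST(B) = ["a", "b", "c", "d"]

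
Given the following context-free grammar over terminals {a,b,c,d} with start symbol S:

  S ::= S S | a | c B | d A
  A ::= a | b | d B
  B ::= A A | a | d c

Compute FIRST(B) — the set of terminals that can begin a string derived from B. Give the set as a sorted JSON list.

FIRST sets, iterate to fixpoint:
round 1:
  A via A→a: +{a}
  A via A→b: +{b}
  A via A→d B: +{d}
  B via B→A A: +{a,b,d}
  S via S→a: +{a}
  S via S→c B: +{c}
  S via S→d A: +{d}
  FIRST[S]={a,c,d}  FIRST[A]={a,b,d}  FIRST[B]={a,b,d}
round 2: done
  FIRST[S]={a,c,d}  FIRST[A]={a,b,d}  FIRST[B]={a,b,d}

FIRST(B) = ["a", "b", "d"]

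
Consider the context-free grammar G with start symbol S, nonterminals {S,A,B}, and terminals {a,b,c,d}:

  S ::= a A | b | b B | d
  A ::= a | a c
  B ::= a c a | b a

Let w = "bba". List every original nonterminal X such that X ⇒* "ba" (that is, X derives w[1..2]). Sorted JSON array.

Convert to CNF:
  S -> T0 A | T2 B | b | d
  A -> T0 T1 | a
  B -> T0 X3 | T2 T0
  T0 -> a
  T1 -> c
  T2 -> b
  X3 -> T1 T0

CYK fill, restricted to cells inside w[1..2]:
  cell(1,1) b: {S,T2}  orig:{S}
  cell(2,2) a: {A,T0}  orig:{A}
  cell(1,2) ba: {B}

Original NTs in T[1,2] deriving "ba": ["B"]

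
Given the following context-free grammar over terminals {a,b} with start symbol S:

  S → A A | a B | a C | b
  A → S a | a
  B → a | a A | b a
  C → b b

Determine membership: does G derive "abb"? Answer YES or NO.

CNF form of G:
  S -> A A | T0 B | T0 C | b
  A -> S T0 | a
  B -> T0 A | T1 T0 | a
  C -> T1 T1
  T0 -> a
  T1 -> b

Fill CYK table bottom-up:
  T[0,0] 'a' = {A,B,T0}  orig:{A,B}
  T[1,1] 'b' = {S,T1}  orig:{S}
  T[2,2] 'b' = {S,T1}  orig:{S}
  T[0,1] 'ab' = ∅
  T[1,2] 'bb' = {C}
  T[0,2] 'abb' = {S}

S ∈ T[0,2] ⇒ YES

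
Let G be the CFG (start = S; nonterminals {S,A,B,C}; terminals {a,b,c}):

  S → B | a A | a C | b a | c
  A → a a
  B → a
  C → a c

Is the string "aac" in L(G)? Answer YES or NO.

CNF form of G:
  S -> T0 A | T0 C | T2 T0 | a | c
  A -> T0 T0
  B -> a
  C -> T0 T1
  T0 -> a
  T1 -> c
  T2 -> b

CYK fill:
  [0..0]={B,S,T0}  "a"  orig:{B,S}
  [1..1]={B,S,T0}  "a"  orig:{B,S}
  [2..2]={S,T1}  "c"  orig:{S}
  [0..1]={A}  "aa"
  [1..2]={C}  "ac"
  [0..2]={S}  "aac"

S ∈ T[0,2] ⇒ YES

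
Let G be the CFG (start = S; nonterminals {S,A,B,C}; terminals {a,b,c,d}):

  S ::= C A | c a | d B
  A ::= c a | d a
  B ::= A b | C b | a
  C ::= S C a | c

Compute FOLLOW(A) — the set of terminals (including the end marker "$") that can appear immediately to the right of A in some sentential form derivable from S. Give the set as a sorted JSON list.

FIRST sets, iterate to fixpoint:
iter 1:
  A via A→c a: +{c}
  A via A→d a: +{d}
  B via B→A b: +{c,d}
  B via B→a: +{a}
  C via C→c: +{c}
  S via S→C A: +{c}
  S via S→d B: +{d}
  S: {c,d}  A: {c,d}  B: {a,c,d}  C: {c}
iter 2:
  C via C→S C a: +{d}
  S: {c,d}  A: {c,d}  B: {a,c,d}  C: {c,d}
iter 3: — fixpoint
  S: {c,d}  A: {c,d}  B: {a,c,d}  C: {c,d}

Compute FOLLOW by fixpoint:
seed FOLLOW(S) with $
iter 1:
  B→A b: FOLLOW(A) ⊇ FIRST(b) = {b}; new: +{b}
  B→C b: FOLLOW(C) ⊇ FIRST(b) = {b}; new: +{b}
  C→S C a: FOLLOW(S) ⊇ FIRST(C) = {c,d}; new: +{c,d}
  C→S C a: FOLLOW(C) ⊇ FIRST(a) = {a}; new: +{a}
  S→C A: FOLLOW(C) ⊇ FIRST(A) = {c,d}; new: +{c,d}
  S→C A: FOLLOW(A) ⊇ FOLLOW(S) ⊇ {$,c,d}; new: +{$,c,d}
  S→d B: FOLLOW(B) ⊇ FOLLOW(S) ⊇ {$,c,d}; new: +{$,c,d}
  FOLLOW[S]={$,c,d}  FOLLOW[A]={$,b,c,d}  FOLLOW[B]={$,c,d}  FOLLOW[C]={a,b,c,d}
iter 2: (no change)
  FOLLOW[S]={$,c,d}  FOLLOW[A]={$,b,c,d}  FOLLOW[B]={$,c,d}  FOLLOW[C]={a,b,c,d}

FOLLOW(A) = ["$", "b", "c", "d"]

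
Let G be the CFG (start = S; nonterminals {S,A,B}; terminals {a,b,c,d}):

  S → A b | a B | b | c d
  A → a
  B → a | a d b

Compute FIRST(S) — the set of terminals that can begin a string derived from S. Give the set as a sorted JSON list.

Compute FIRST by fixpoint:
[1]
  A via A→a: +{a}
  B via B→a: +{a}
  S via S→A b: +{a}
  S via S→b: +{b}
  S via S→c d: +{c}
  S: {a,b,c}  A: {a}  B: {a}
[2] — fixpoint
  S: {a,b,c}  A: {a}  B: {a}

FIRST(S) = ["a", "b", "c"]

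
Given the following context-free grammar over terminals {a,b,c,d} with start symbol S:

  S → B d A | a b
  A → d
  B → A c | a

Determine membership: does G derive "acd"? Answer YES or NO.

Convert to CNF:
  S -> B X4 | T2 T3
  A -> d
  B -> A T0 | a
  T0 -> c
  T1 -> d
  T2 -> a
  T3 -> b
  X4 -> T1 A

Fill CYK table bottom-up:
  [0..0]={B,T2}  "a"  orig:{B}
  [1..1]={T0}  "c"  orig:{}
  [2..2]={A,T1}  "d"  orig:{A}
  [0..1]=∅  "ac"
  [1..2]=∅  "cd"
  [0..2]=∅  "acd"

S ∉ T[0,2] ⇒ NO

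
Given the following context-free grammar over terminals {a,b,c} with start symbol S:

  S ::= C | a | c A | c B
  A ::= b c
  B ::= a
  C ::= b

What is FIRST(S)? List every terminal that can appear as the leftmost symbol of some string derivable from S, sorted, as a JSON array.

FIRST iteration:
round 1:
  A via A→b c: +{b}
  B via B→a: +{a}
  C via C→b: +{b}
  S via S→C: +{b}
  S via S→a: +{a}
  S via S→c A: +{c}
  FIRST[S]={a,b,c}  FIRST[A]={b}  FIRST[B]={a}  FIRST[C]={b}
round 2: (no change)
  FIRST[S]={a,b,c}  FIRST[A]={b}  FIRST[B]={a}  FIRST[C]={b}

FIRST(S) = ["a", "b", "c"]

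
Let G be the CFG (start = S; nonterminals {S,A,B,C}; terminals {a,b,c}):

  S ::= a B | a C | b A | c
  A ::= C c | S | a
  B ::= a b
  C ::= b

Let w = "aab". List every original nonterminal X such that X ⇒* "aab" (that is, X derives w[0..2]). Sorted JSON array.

CNF form of G:
  S -> T1 B | T1 C | T2 A | c
  A -> C T0 | T1 B | T1 C | T2 A | a | c
  B -> T1 T2
  C -> b
  T0 -> c
  T1 -> a
  T2 -> b

CYK table (by increasing span) — only the sub-triangle for w[0..2]:
  T[0,0] 'a' = {A,T1}  orig:{A}
  T[1,1] 'a' = {A,T1}  orig:{A}
  T[2,2] 'b' = {C,T2}  orig:{C}
  T[0,1] 'aa' = ∅
  T[1,2] 'ab' = {A,B,S}
  T[0,2] 'aab' = {A,S}

Original NTs in T[0,2] deriving "aab": ["A", "S"]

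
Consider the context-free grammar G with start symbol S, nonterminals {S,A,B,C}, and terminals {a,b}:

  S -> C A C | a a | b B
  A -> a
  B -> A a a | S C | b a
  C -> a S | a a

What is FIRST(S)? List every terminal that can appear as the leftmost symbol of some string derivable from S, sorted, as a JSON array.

FIRST iteration:
pass 1:
  A via A→a: +{a}
  B via B→A a a: +{a}
  B via B→b a: +{b}
  C via C→a S: +{a}
  S via S→C A C: +{a}
  S via S→b B: +{b}
  FIRST[S]={a,b}  FIRST[A]={a}  FIRST[B]={a,b}  FIRST[C]={a}
pass 2: done
  FIRST[S]={a,b}  FIRST[A]={a}  FIRST[B]={a,b}  FIRST[C]={a}

FIRST(S) = ["a", "b"]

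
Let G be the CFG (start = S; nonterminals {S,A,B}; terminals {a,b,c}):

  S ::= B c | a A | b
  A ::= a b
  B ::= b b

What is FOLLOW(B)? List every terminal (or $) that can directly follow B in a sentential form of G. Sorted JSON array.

FIRST sets, iterate to fixpoint:
round 1:
  A via A→a b: +{a}
  B via B→b b: +{b}
  S via S→B c: +{b}
  S via S→a A: +{a}
  FIRST[S]={a,b}  FIRST[A]={a}  FIRST[B]={b}
round 2: (no change)
  FIRST[S]={a,b}  FIRST[A]={a}  FIRST[B]={b}

FOLLOW sets:
FOLLOW(S) := {$}
pass 1:
  S→B c: FOLLOW(B) ⊇ FIRST(c) = {c}; new: +{c}
  S→a A: FOLLOW(A) ⊇ FOLLOW(S) ⊇ {$}; new: +{$}
  FOLLOW[S]={$}  FOLLOW[A]={$}  FOLLOW[B]={c}
pass 2: (stable)
  FOLLOW[S]={$}  FOLLOW[A]={$}  FOLLOW[B]={c}

FOLLOW(B) = ["c"]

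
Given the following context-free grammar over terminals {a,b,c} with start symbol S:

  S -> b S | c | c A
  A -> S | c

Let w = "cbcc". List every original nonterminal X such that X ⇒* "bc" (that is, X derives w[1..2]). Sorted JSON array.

Convert to CNF:
  S -> T0 S | T1 A | c
  A -> T0 S | T1 A | c
  T0 -> b
  T1 -> c

CYK table (by increasing span) (cells [i..j] with 1 ≤ i ≤ j ≤ 2 only):
  cell(1,1) b: {T0}  orig:{}
  cell(2,2) c: {A,S,T1}  orig:{A,S}
  cell(1,2) bc: {A,S}

Original NTs in T[1,2] deriving "bc": ["A", "S"]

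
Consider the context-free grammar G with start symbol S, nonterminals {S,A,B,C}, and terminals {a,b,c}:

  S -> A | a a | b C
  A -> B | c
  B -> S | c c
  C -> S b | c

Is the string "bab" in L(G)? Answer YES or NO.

CNF form of G:
  S -> T0 T0 | T1 C | T2 T2 | c
  A -> T0 T0 | T1 C | T2 T2 | c
  B -> T0 T0 | T1 C | T2 T2 | c
  C -> S T1 | c
  T0 -> a
  T1 -> b
  T2 -> c

CYK table (by increasing span):
  [0..0]={T1}  "b"  orig:{}
  [1..1]={T0}  "a"  orig:{}
  [2..2]={T1}  "b"  orig:{}
  [0..1]=∅  "ba"
  [1..2]=∅  "ab"
  [0..2]=∅  "bab"

S ∉ T[0,2] ⇒ NO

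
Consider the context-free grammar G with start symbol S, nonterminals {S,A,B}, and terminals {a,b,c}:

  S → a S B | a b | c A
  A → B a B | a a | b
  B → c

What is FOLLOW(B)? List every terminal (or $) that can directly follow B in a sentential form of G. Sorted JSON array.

FIRST iteration:
pass 1:
  A via A→a a: +{a}
  A via A→b: +{b}
  B via B→c: +{c}
  S via S→a S B: +{a}
  S via S→c A: +{c}
  FIRST(S)={a,c}  FIRST(A)={a,b}  FIRST(B)={c}
pass 2:
  A via A→B a B: +{c}
  FIRST(S)={a,c}  FIRST(A)={a,b,c}  FIRST(B)={c}
pass 3: (no change)
  FIRST(S)={a,c}  FIRST(A)={a,b,c}  FIRST(B)={c}

FOLLOW sets:
FOLLOW(S) := {$}
round 1:
  A→B a B: FOLLOW(B) ⊇ FIRST(a) = {a}; new: +{a}
  S→a S B: FOLLOW(S) ⊇ FIRST(B) = {c}; new: +{c}
  S→a S B: FOLLOW(B) ⊇ FOLLOW(S) ⊇ {$,c}; new: +{$,c}
  S→c A: FOLLOW(A) ⊇ FOLLOW(S) ⊇ {$,c}; new: +{$,c}
  FOLLOW[S]={$,c}  FOLLOW[A]={$,c}  FOLLOW[B]={$,a,c}
round 2: — fixpoint
  FOLLOW[S]={$,c}  FOLLOW[A]={$,c}  FOLLOW[B]={$,a,c}

FOLLOW(B) = ["$", "a", "c"]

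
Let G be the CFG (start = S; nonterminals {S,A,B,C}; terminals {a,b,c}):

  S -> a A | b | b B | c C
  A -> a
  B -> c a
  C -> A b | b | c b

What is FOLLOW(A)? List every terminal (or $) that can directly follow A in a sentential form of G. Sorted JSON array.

FIRST sets, iterate to fixpoint:
iter 1:
  A via A→a: +{a}
  B via B→c a: +{c}
  C via C→A b: +{a}
  C via C→b: +{b}
  C via C→c b: +{c}
  S via S→a A: +{a}
  S via S→b: +{b}
  S via S→c C: +{c}
  FIRST(S)={a,b,c}  FIRST(A)={a}  FIRST(B)={c}  FIRST(C)={a,b,c}
iter 2: done
  FIRST(S)={a,b,c}  FIRST(A)={a}  FIRST(B)={c}  FIRST(C)={a,b,c}

FOLLOW sets:
seed FOLLOW(S) with $
round 1:
  C→A b: FOLLOW(A) ⊇ FIRST(b) = {b}; new: +{b}
  S→a A: FOLLOW(A) ⊇ FOLLOW(S) ⊇ {$}; new: +{$}
  S→b B: FOLLOW(B) ⊇ FOLLOW(S) ⊇ {$}; new: +{$}
  S→c C: FOLLOW(C) ⊇ FOLLOW(S) ⊇ {$}; new: +{$}
  S: {$}  A: {$,b}  B: {$}  C: {$}
round 2: — fixpoint
  S: {$}  A: {$,b}  B: {$}  C: {$}

FOLLOW(A) = ["$", "b"]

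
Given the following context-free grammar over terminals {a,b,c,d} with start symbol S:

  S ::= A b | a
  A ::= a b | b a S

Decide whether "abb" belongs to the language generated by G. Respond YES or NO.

Convert to CNF:
  S -> A T1 | a
  A -> T0 T1 | T1 X2
  T0 -> a
  T1 -> b
  X2 -> T0 S

CYK table (by increasing span):
  [0..0]={S,T0}  "a"  orig:{S}
  [1..1]={T1}  "b"  orig:{}
  [2..2]={T1}  "b"  orig:{}
  [0..1]={A}  "ab"
  [1..2]=∅  "bb"
  [0..2]={S}  "abb"

S ∈ T[0,2] ⇒ YES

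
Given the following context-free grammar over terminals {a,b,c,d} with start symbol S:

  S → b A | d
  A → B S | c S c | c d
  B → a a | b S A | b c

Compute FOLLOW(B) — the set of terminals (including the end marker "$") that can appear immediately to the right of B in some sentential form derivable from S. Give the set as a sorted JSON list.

FIRST sets, iterate to fixpoint:
iter 1:
  A via A→c S c: +{c}
  B via B→a a: +{a}
  B via B→b S A: +{b}
  S via S→b A: +{b}
  S via S→d: +{d}
  FIRST[S]={b,d}  FIRST[A]={c}  FIRST[B]={a,b}
iter 2:
  A via A→B S: +{a,b}
  FIRST[S]={b,d}  FIRST[A]={a,b,c}  FIRST[B]={a,b}
iter 3: done
  FIRST[S]={b,d}  FIRST[A]={a,b,c}  FIRST[B]={a,b}

FOLLOW sets:
initialize: $ ∈ FOLLOW(S)
[1]
  A→B S: FOLLOW(B) ⊇ FIRST(S) = {b,d}; new: +{b,d}
  A→c S c: FOLLOW(S) ⊇ FIRST(c) = {c}; new: +{c}
  B→b S A: FOLLOW(S) ⊇ FIRST(A) = {a,b,c}; new: +{a,b}
  B→b S A: FOLLOW(A) ⊇ FOLLOW(B) ⊇ {b,d}; new: +{b,d}
  S→b A: FOLLOW(A) ⊇ FOLLOW(S) ⊇ {$,a,b,c}; new: +{$,a,c}
  S: {$,a,b,c}  A: {$,a,b,c,d}  B: {b,d}
[2]
  A→B S: FOLLOW(S) ⊇ FOLLOW(A) ⊇ {$,a,b,c,d}; new: +{d}
  S: {$,a,b,c,d}  A: {$,a,b,c,d}  B: {b,d}
[3] (no change)
  S: {$,a,b,c,d}  A: {$,a,b,c,d}  B: {b,d}

FOLLOW(B) = ["b", "d"]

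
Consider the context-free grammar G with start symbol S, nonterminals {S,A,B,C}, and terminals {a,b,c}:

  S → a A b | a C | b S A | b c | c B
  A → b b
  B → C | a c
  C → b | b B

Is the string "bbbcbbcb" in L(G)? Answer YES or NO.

Convert to CNF:
  S -> T0 T2 | T0 X4 | T1 C | T1 X3 | T2 B
  A -> T0 T0
  B -> T0 B | T1 T2 | b
  C -> T0 B | b
  T0 -> b
  T1 -> a
  T2 -> c
  X3 -> A T0
  X4 -> S A

Fill CYK table bottom-up:
  [0..0]={B,C,T0}  "b"  orig:{B,C}
  [1..1]={B,C,T0}  "b"  orig:{B,C}
  [2..2]={B,C,T0}  "b"  orig:{B,C}
  [3..3]={T2}  "c"  orig:{}
  [4..4]={B,C,T0}  "b"  orig:{B,C}
  [5..5]={B,C,T0}  "b"  orig:{B,C}
  [6..6]={T2}  "c"  orig:{}
  [7..7]={B,C,T0}  "b"  orig:{B,C}
  [0..1]={A,B,C}  "bb"
  [1..2]={A,B,C}  "bb"
  [2..3]={S}  "bc"
  [3..4]={S}  "cb"
  [4..5]={A,B,C}  "bb"
  [5..6]={S}  "bc"
  [6..7]={S}  "cb"
  [0..2]={B,C,X3}  "bbb"  orig:{B,C}
  [1..3]=∅  "bbc"
  [2..4]=∅  "bcb"
  [3..5]={S}  "cbb"
  [4..6]=∅  "bbc"
  [5..7]=∅  "bcb"
  [0..3]=∅  "bbbc"
  [1..4]=∅  "bbcb"
  [2..5]={X4}  "bcbb"  orig:{}
  [3..6]=∅  "cbbc"
  [4..7]=∅  "bbcb"
  [0..4]=∅  "bbbcb"
  [1..5]={S}  "bbcbb"
  [2..6]=∅  "bcbbc"
  [3..7]=∅  "cbbcb"
  [0..5]=∅  "bbbcbb"
  [1..6]=∅  "bbcbbc"
  [2..7]=∅  "bcbbcb"
  [0..6]=∅  "bbbcbbc"
  [1..7]=∅  "bbcbbcb"
  [0..7]=∅  "bbbcbbcb"

S ∉ T[0,7] ⇒ NO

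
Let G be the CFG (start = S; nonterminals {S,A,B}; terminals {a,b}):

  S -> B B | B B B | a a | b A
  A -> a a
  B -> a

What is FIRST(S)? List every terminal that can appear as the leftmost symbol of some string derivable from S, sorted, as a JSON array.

FIRST sets, iterate to fixpoint:
round 1:
  A via A→a a: +{a}
  B via B→a: +{a}
  S via S→B B: +{a}
  S via S→b A: +{b}
  FIRST[S]={a,b}  FIRST[A]={a}  FIRST[B]={a}
round 2: done
  FIRST[S]={a,b}  FIRST[A]={a}  FIRST[B]={a}

FIRST(S) = ["a", "b"]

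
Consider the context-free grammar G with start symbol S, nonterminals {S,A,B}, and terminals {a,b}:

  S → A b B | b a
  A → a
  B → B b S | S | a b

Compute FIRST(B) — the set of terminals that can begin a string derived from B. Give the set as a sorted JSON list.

Compute FIRST by fixpoint:
pass 1:
  A via A→a: +{a}
  B via B→a b: +{a}
  S via S→A b B: +{a}
  S via S→b a: +{b}
  FIRST[S]={a,b}  FIRST[A]={a}  FIRST[B]={a}
pass 2:
  B via B→S: +{b}
  FIRST[S]={a,b}  FIRST[A]={a}  FIRST[B]={a,b}
pass 3: (stable)
  FIRST[S]={a,b}  FIRST[A]={a}  FIRST[B]={a,b}

FIRST(B) = ["a", "b"]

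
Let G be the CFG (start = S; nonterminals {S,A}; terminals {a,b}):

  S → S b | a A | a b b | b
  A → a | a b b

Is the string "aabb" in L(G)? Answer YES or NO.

Convert to CNF:
  S -> S T1 | T0 A | T0 X3 | b
  A -> T0 X2 | a
  T0 -> a
  T1 -> b
  X2 -> T1 T1
  X3 -> T1 T1

CYK fill:
  cell(0,0) a: {A,T0}  orig:{A}
  cell(1,1) a: {A,T0}  orig:{A}
  cell(2,2) b: {S,T1}  orig:{S}
  cell(3,3) b: {S,T1}  orig:{S}
  cell(0,1) aa: {S}
  cell(1,2) ab: ∅
  cell(2,3) bb: {S,X2,X3}  orig:{S}
  cell(0,2) aab: {S}
  cell(1,3) abb: {A,S}
  cell(0,3) aabb: {S}

S ∈ T[0,3] ⇒ YES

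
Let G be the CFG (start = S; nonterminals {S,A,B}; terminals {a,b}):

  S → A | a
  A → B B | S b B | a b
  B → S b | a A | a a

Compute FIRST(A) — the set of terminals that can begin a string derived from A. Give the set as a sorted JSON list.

Compute FIRST by fixpoint:
[1]
  A via A→a b: +{a}
  B via B→a A: +{a}
  S via S→A: +{a}
  S: {a}  A: {a}  B: {a}
[2] done
  S: {a}  A: {a}  B: {a}

FIRST(A) = ["a"]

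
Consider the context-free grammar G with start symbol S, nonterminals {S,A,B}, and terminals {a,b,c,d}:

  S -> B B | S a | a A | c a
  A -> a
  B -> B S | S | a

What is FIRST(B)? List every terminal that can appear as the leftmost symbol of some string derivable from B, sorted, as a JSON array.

FIRST sets, iterate to fixpoint:
iter 1:
  A via A→a: +{a}
  B via B→a: +{a}
  S via S→B B: +{a}
  S via S→c a: +{c}
  S: {a,c}  A: {a}  B: {a}
iter 2:
  B via B→S: +{c}
  S: {a,c}  A: {a}  B: {a,c}
iter 3: — fixpoint
  S: {a,c}  A: {a}  B: {a,c}

FIRST(B) = ["a", "c"]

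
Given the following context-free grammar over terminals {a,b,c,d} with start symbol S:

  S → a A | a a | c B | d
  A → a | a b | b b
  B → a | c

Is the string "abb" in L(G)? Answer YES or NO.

Convert to CNF:
  S -> T0 A | T0 T0 | T2 B | d
  A -> T0 T1 | T1 T1 | a
  B -> a | c
  T0 -> a
  T1 -> b
  T2 -> c

Fill CYK table bottom-up:
  cell(0,0) a: {A,B,T0}  orig:{A,B}
  cell(1,1) b: {T1}  orig:{}
  cell(2,2) b: {T1}  orig:{}
  cell(0,1) ab: {A}
  cell(1,2) bb: {A}
  cell(0,2) abb: {S}

S ∈ T[0,2] ⇒ YES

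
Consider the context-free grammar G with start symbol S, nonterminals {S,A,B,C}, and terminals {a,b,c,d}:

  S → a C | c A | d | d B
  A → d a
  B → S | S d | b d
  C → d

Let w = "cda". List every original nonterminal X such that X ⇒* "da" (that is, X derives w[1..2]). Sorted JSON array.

CNF form of G:
  S -> T0 B | T1 C | T3 A | d
  A -> T0 T1
  B -> S T0 | T0 B | T1 C | T2 T0 | T3 A | d
  C -> d
  T0 -> d
  T1 -> a
  T2 -> b
  T3 -> c

CYK fill, restricted to cells inside w[1..2]:
  cell(1,1) d: {B,C,S,T0}  orig:{B,C,S}
  cell(2,2) a: {T1}  orig:{}
  cell(1,2) da: {A}

Original NTs in T[1,2] deriving "da": ["A"]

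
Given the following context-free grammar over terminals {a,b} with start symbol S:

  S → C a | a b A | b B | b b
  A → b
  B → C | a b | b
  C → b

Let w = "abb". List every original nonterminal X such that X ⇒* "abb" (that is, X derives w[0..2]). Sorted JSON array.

CNF form of G:
  S -> C T0 | T0 X2 | T1 B | T1 T1
  A -> b
  B -> T0 T1 | b
  C -> b
  T0 -> a
  T1 -> b
  X2 -> T1 A

Fill CYK table bottom-up (cells [i..j] with 0 ≤ i ≤ j ≤ 2 only):
  cell(0,0) a: {T0}  orig:{}
  cell(1,1) b: {A,B,C,T1}  orig:{A,B,C}
  cell(2,2) b: {A,B,C,T1}  orig:{A,B,C}
  cell(0,1) ab: {B}
  cell(1,2) bb: {S,X2}  orig:{S}
  cell(0,2) abb: {S}

Original NTs in T[0,2] deriving "abb": ["S"]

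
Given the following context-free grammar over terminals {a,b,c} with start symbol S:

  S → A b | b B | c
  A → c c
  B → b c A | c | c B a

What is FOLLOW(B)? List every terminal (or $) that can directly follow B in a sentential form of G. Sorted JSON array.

Compute FIRST by fixpoint:
[1]
  A via A→c c: +{c}
  B via B→b c A: +{b}
  B via B→c: +{c}
  S via S→A b: +{c}
  S via S→b B: +{b}
  FIRST[S]={b,c}  FIRST[A]={c}  FIRST[B]={b,c}
[2] (stable)
  FIRST[S]={b,c}  FIRST[A]={c}  FIRST[B]={b,c}

FOLLOW sets:
seed FOLLOW(S) with $
[1]
  B→c B a: FOLLOW(B) ⊇ FIRST(a) = {a}; new: +{a}
  S→A b: FOLLOW(A) ⊇ FIRST(b) = {b}; new: +{b}
  S→b B: FOLLOW(B) ⊇ FOLLOW(S) ⊇ {$}; new: +{$}
  S: {$}  A: {b}  B: {$,a}
[2]
  B→b c A: FOLLOW(A) ⊇ FOLLOW(B) ⊇ {$,a}; new: +{$,a}
  S: {$}  A: {$,a,b}  B: {$,a}
[3] (no change)
  S: {$}  A: {$,a,b}  B: {$,a}

FOLLOW(B) = ["$", "a"]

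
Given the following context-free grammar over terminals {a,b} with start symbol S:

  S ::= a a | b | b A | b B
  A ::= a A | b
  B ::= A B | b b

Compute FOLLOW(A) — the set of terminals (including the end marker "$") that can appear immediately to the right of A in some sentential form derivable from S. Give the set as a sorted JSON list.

FIRST sets, iterate to fixpoint:
round 1:
  A via A→a A: +{a}
  A via A→b: +{b}
  B via B→A B: +{a,b}
  S via S→a a: +{a}
  S via S→b: +{b}
  FIRST(S)={a,b}  FIRST(A)={a,b}  FIRST(B)={a,b}
round 2: — fixpoint
  FIRST(S)={a,b}  FIRST(A)={a,b}  FIRST(B)={a,b}

Compute FOLLOW by fixpoint:
initialize: $ ∈ FOLLOW(S)
pass 1:
  B→A B: FOLLOW(A) ⊇ FIRST(B) = {a,b}; new: +{a,b}
  S→b A: FOLLOW(A) ⊇ FOLLOW(S) ⊇ {$}; new: +{$}
  S→b B: FOLLOW(B) ⊇ FOLLOW(S) ⊇ {$}; new: +{$}
  S: {$}  A: {$,a,b}  B: {$}
pass 2: — fixpoint
  S: {$}  A: {$,a,b}  B: {$}

FOLLOW(A) = ["$", "a", "b"]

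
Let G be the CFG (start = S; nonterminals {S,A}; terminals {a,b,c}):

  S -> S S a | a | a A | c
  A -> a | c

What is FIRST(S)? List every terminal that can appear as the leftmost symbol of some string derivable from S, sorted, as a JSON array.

FIRST iteration:
round 1:
  A via A→a: +{a}
  A via A→c: +{c}
  S via S→a: +{a}
  S via S→c: +{c}
  FIRST(S)={a,c}  FIRST(A)={a,c}
round 2: (stable)
  FIRST(S)={a,c}  FIRST(A)={a,c}

FIRST(S) = ["a", "c"]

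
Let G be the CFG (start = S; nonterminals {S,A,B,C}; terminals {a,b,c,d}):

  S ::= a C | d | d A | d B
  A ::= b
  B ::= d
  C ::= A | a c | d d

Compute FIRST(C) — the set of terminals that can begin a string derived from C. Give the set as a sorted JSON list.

FIRST iteration:
iter 1:
  A via A→b: +{b}
  B via B→d: +{d}
  C via C→A: +{b}
  C via C→a c: +{a}
  C via C→d d: +{d}
  S via S→a C: +{a}
  S via S→d: +{d}
  FIRST[S]={a,d}  FIRST[A]={b}  FIRST[B]={d}  FIRST[C]={a,b,d}
iter 2: — fixpoint
  FIRST[S]={a,d}  FIRST[A]={b}  FIRST[B]={d}  FIRST[C]={a,b,d}

FIRST(C) = ["a", "b", "d"]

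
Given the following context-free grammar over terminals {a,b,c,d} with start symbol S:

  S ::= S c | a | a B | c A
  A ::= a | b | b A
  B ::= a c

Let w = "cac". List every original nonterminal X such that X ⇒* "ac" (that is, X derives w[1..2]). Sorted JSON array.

CNF form of G:
  S -> S T2 | T1 B | T2 A | a
  A -> T0 A | a | b
  B -> T1 T2
  T0 -> b
  T1 -> a
  T2 -> c

CYK fill (cells [i..j] with 1 ≤ i ≤ j ≤ 2 only):
  cell(1,1) a: {A,S,T1}  orig:{A,S}
  cell(2,2) c: {T2}  orig:{}
  cell(1,2) ac: {B,S}

Original NTs in T[1,2] deriving "ac": ["B", "S"]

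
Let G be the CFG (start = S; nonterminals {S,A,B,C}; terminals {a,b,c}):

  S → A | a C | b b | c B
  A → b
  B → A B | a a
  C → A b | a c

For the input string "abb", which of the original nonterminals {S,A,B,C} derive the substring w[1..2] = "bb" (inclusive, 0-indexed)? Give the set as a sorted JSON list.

Convert to CNF:
  S -> T0 C | T1 T1 | T2 B | b
  A -> b
  B -> A B | T0 T0
  C -> A T1 | T0 T2
  T0 -> a
  T1 -> b
  T2 -> c

CYK fill — only the sub-triangle for w[1..2]:
  T[1,1] 'b' = {A,S,T1}  orig:{A,S}
  T[2,2] 'b' = {A,S,T1}  orig:{A,S}
  T[1,2] 'bb' = {C,S}

Original NTs in T[1,2] deriving "bb": ["C", "S"]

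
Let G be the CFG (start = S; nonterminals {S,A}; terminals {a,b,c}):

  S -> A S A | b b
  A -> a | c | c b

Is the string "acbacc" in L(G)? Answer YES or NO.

CNF form of G:
  S -> A X2 | T1 T1
  A -> T0 T1 | a | c
  T0 -> c
  T1 -> b
  X2 -> S A

CYK table (by increasing span):
  cell(0,0) a: {A}
  cell(1,1) c: {A,T0}  orig:{A}
  cell(2,2) b: {T1}  orig:{}
  cell(3,3) a: {A}
  cell(4,4) c: {A,T0}  orig:{A}
  cell(5,5) c: {A,T0}  orig:{A}
  cell(0,1) ac: ∅
  cell(1,2) cb: {A}
  cell(2,3) ba: ∅
  cell(3,4) ac: ∅
  cell(4,5) cc: ∅
  cell(0,2) acb: ∅
  cell(1,3) cba: ∅
  cell(2,4) bac: ∅
  cell(3,5) acc: ∅
  cell(0,3) acba: ∅
  cell(1,4) cbac: ∅
  cell(2,5) bacc: ∅
  cell(0,4) acbac: ∅
  cell(1,5) cbacc: ∅
  cell(0,5) acbacc: ∅

S ∉ T[0,5] ⇒ NO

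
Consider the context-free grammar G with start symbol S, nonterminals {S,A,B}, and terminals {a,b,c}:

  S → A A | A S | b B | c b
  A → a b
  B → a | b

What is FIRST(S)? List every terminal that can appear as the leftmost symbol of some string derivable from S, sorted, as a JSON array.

Compute FIRST by fixpoint:
round 1:
  A via A→a b: +{a}
  B via B→a: +{a}
  B via B→b: +{b}
  S via S→A A: +{a}
  S via S→b B: +{b}
  S via S→c b: +{c}
  FIRST[S]={a,b,c}  FIRST[A]={a}  FIRST[B]={a,b}
round 2: (stable)
  FIRST[S]={a,b,c}  FIRST[A]={a}  FIRST[B]={a,b}

FIRST(S) = ["a", "b", "c"]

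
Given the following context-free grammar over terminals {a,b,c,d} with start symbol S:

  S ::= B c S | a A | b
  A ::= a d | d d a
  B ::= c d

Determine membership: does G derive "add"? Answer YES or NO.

CNF form of G:
  S -> B X4 | T0 A | b
  A -> T0 T1 | T1 X3
  B -> T2 T1
  T0 -> a
  T1 -> d
  T2 -> c
  X3 -> T1 T0
  X4 -> T2 S

CYK fill:
  [0..0]={T0}  "a"  orig:{}
  [1..1]={T1}  "d"  orig:{}
  [2..2]={T1}  "d"  orig:{}
  [0..1]={A}  "ad"
  [1..2]=∅  "dd"
  [0..2]=∅  "add"

S ∉ T[0,2] ⇒ NO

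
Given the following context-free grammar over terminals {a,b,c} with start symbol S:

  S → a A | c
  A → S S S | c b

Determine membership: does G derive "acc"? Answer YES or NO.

CNF form of G:
  S -> T2 A | c
  A -> S X3 | T0 T1
  T0 -> c
  T1 -> b
  T2 -> a
  X3 -> S S

Fill CYK table bottom-up:
  cell(0,0) a: {T2}  orig:{}
  cell(1,1) c: {S,T0}  orig:{S}
  cell(2,2) c: {S,T0}  orig:{S}
  cell(0,1) ac: ∅
  cell(1,2) cc: {X3}  orig:{}
  cell(0,2) acc: ∅

S ∉ T[0,2] ⇒ NO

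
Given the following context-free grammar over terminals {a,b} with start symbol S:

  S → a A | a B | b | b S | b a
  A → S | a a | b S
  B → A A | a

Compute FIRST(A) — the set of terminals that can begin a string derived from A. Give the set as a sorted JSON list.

FIRST iteration:
[1]
  A via A→a a: +{a}
  A via A→b S: +{b}
  B via B→A A: +{a,b}
  S via S→a A: +{a}
  S via S→b: +{b}
  FIRST(S)={a,b}  FIRST(A)={a,b}  FIRST(B)={a,b}
[2] (no change)
  FIRST(S)={a,b}  FIRST(A)={a,b}  FIRST(B)={a,b}

FIRST(A) = ["a", "b"]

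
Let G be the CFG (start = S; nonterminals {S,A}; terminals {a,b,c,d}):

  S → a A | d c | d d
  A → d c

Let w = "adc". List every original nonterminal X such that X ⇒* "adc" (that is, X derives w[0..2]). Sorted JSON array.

CNF form of G:
  S -> T0 T0 | T0 T1 | T2 A
  A -> T0 T1
  T0 -> d
  T1 -> c
  T2 -> a

CYK table (by increasing span), restricted to cells inside w[0..2]:
  T[0,0] 'a' = {T2}  orig:{}
  T[1,1] 'd' = {T0}  orig:{}
  T[2,2] 'c' = {T1}  orig:{}
  T[0,1] 'ad' = ∅
  T[1,2] 'dc' = {A,S}
  T[0,2] 'adc' = {S}

Original NTs in T[0,2] deriving "adc": ["S"]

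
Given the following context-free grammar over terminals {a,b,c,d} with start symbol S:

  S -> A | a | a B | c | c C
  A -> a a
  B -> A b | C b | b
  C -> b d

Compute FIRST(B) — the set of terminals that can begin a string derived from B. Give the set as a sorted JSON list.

FIRST sets, iterate to fixpoint:
pass 1:
  A via A→a a: +{a}
  B via B→A b: +{a}
  B via B→b: +{b}
  C via C→b d: +{b}
  S via S→A: +{a}
  S via S→c: +{c}
  FIRST[S]={a,c}  FIRST[A]={a}  FIRST[B]={a,b}  FIRST[C]={b}
pass 2: (no change)
  FIRST[S]={a,c}  FIRST[A]={a}  FIRST[B]={a,b}  FIRST[C]={b}

FIRST(B) = ["a", "b"]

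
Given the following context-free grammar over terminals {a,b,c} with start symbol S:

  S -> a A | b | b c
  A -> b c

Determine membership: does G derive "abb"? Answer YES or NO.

CNF form of G:
  S -> T0 T1 | T2 A | b
  A -> T0 T1
  T0 -> b
  T1 -> c
  T2 -> a

CYK fill:
  T[0,0] 'a' = {T2}  orig:{}
  T[1,1] 'b' = {S,T0}  orig:{S}
  T[2,2] 'b' = {S,T0}  orig:{S}
  T[0,1] 'ab' = ∅
  T[1,2] 'bb' = ∅
  T[0,2] 'abb' = ∅

S ∉ T[0,2] ⇒ NO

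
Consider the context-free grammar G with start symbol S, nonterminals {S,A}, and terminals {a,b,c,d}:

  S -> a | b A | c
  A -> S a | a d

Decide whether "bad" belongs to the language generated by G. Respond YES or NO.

Convert to CNF:
  S -> T2 A | a | c
  A -> S T0 | T0 T1
  T0 -> a
  T1 -> d
  T2 -> b

Fill CYK table bottom-up:
  cell(0,0) b: {T2}  orig:{}
  cell(1,1) a: {S,T0}  orig:{S}
  cell(2,2) d: {T1}  orig:{}
  cell(0,1) ba: ∅
  cell(1,2) ad: {A}
  cell(0,2) bad: {S}

S ∈ T[0,2] ⇒ YES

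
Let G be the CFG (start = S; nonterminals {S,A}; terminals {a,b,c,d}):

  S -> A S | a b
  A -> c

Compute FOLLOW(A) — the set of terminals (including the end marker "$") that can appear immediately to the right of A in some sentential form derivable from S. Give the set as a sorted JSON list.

Compute FIRST by fixpoint:
[1]
  A via A→c: +{c}
  S via S→A S: +{c}
  S via S→a b: +{a}
  FIRST[S]={a,c}  FIRST[A]={c}
[2] — fixpoint
  FIRST[S]={a,c}  FIRST[A]={c}

FOLLOW iteration:
FOLLOW(S) := {$}
pass 1:
  S→A S: FOLLOW(A) ⊇ FIRST(S) = {a,c}; new: +{a,c}
  FOLLOW[S]={$}  FOLLOW[A]={a,c}
pass 2: — fixpoint
  FOLLOW[S]={$}  FOLLOW[A]={a,c}

FOLLOW(A) = ["a", "c"]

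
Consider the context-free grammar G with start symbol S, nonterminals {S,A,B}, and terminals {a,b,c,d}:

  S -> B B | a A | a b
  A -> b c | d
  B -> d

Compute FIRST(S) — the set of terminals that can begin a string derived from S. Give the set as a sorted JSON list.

FIRST iteration:
round 1:
  A via A→b c: +{b}
  A via A→d: +{d}
  B via B→d: +{d}
  S via S→B B: +{d}
  S via S→a A: +{a}
  FIRST[S]={a,d}  FIRST[A]={b,d}  FIRST[B]={d}
round 2: — fixpoint
  FIRST[S]={a,d}  FIRST[A]={b,d}  FIRST[B]={d}

FIRST(S) = ["a", "d"]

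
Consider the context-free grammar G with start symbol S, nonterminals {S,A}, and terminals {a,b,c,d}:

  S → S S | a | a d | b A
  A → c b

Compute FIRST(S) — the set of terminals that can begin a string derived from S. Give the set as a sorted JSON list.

Compute FIRST by fixpoint:
[1]
  A via A→c b: +{c}
  S via S→a: +{a}
  S via S→b A: +{b}
  FIRST(S)={a,b}  FIRST(A)={c}
[2] (no change)
  FIRST(S)={a,b}  FIRST(A)={c}

FIRST(S) = ["a", "b"]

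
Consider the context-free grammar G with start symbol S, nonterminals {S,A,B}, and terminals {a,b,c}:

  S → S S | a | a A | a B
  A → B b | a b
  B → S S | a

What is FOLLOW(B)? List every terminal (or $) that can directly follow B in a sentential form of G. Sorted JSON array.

FIRST iteration:
[1]
  A via A→a b: +{a}
  B via B→a: +{a}
  S via S→a: +{a}
  FIRST(S)={a}  FIRST(A)={a}  FIRST(B)={a}
[2] (stable)
  FIRST(S)={a}  FIRST(A)={a}  FIRST(B)={a}

FOLLOW iteration:
FOLLOW(S) := {$}
iter 1:
  A→B b: FOLLOW(B) ⊇ FIRST(b) = {b}; new: +{b}
  B→S S: FOLLOW(S) ⊇ FIRST(S) = {a}; new: +{a}
  B→S S: FOLLOW(S) ⊇ FOLLOW(B) ⊇ {b}; new: +{b}
  S→a A: FOLLOW(A) ⊇ FOLLOW(S) ⊇ {$,a,b}; new: +{$,a,b}
  S→a B: FOLLOW(B) ⊇ FOLLOW(S) ⊇ {$,a,b}; new: +{$,a}
  FOLLOW(S)={$,a,b}  FOLLOW(A)={$,a,b}  FOLLOW(B)={$,a,b}
iter 2: (no change)
  FOLLOW(S)={$,a,b}  FOLLOW(A)={$,a,b}  FOLLOW(B)={$,a,b}

FOLLOW(B) = ["$", "a", "b"]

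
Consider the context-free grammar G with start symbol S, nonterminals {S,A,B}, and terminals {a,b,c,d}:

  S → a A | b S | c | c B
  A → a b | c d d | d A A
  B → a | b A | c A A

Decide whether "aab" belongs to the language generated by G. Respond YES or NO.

Convert to CNF:
  S -> T0 A | T1 S | T2 B | c
  A -> T0 T1 | T2 X4 | T3 X5
  B -> T1 A | T2 X6 | a
  T0 -> a
  T1 -> b
  T2 -> c
  T3 -> d
  X4 -> T3 T3
  X5 -> A A
  X6 -> A A

Fill CYK table bottom-up:
  cell(0,0) a: {B,T0}  orig:{B}
  cell(1,1) a: {B,T0}  orig:{B}
  cell(2,2) b: {T1}  orig:{}
  cell(0,1) aa: ∅
  cell(1,2) ab: {A}
  cell(0,2) aab: {S}

S ∈ T[0,2] ⇒ YES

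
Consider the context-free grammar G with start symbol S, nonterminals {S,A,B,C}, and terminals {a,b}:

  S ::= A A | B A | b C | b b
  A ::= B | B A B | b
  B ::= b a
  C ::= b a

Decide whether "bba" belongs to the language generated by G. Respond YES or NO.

CNF form of G:
  S -> A A | B A | T0 C | T0 T0
  A -> B X2 | T0 T1 | b
  B -> T0 T1
  C -> T0 T1
  T0 -> b
  T1 -> a
  X2 -> A B

CYK table (by increasing span):
  cell(0,0) b: {A,T0}  orig:{A}
  cell(1,1) b: {A,T0}  orig:{A}
  cell(2,2) a: {T1}  orig:{}
  cell(0,1) bb: {S}
  cell(1,2) ba: {A,B,C}
  cell(0,2) bba: {S,X2}  orig:{S}

S ∈ T[0,2] ⇒ YES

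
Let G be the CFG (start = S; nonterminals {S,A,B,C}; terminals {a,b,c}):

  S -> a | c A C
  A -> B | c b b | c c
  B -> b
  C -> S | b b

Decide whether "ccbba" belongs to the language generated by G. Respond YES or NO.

Convert to CNF:
  S -> T0 X4 | a
  A -> T0 T0 | T0 X2 | b
  B -> b
  C -> T0 X3 | T1 T1 | a
  T0 -> c
  T1 -> b
  X2 -> T1 T1
  X3 -> A C
  X4 -> A C

CYK fill:
  T[0,0] 'c' = {T0}  orig:{}
  T[1,1] 'c' = {T0}  orig:{}
  T[2,2] 'b' = {A,B,T1}  orig:{A,B}
  T[3,3] 'b' = {A,B,T1}  orig:{A,B}
  T[4,4] 'a' = {C,S}
  T[0,1] 'cc' = {A}
  T[1,2] 'cb' = ∅
  T[2,3] 'bb' = {C,X2}  orig:{C}
  T[3,4] 'ba' = {X3,X4}  orig:{}
  T[0,2] 'ccb' = ∅
  T[1,3] 'cbb' = {A}
  T[2,4] 'bba' = ∅
  T[0,3] 'ccbb' = {X3,X4}  orig:{}
  T[1,4] 'cbba' = {X3,X4}  orig:{}
  T[0,4] 'ccbba' = {C,S}

S ∈ T[0,4] ⇒ YES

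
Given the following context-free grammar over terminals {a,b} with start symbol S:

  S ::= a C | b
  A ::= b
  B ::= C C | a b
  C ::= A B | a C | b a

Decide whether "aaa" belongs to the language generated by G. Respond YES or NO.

CNF form of G:
  S -> T0 C | b
  A -> b
  B -> C C | T0 T1
  C -> A B | T0 C | T1 T0
  T0 -> a
  T1 -> b

Fill CYK table bottom-up:
  T[0,0] 'a' = {T0}  orig:{}
  T[1,1] 'a' = {T0}  orig:{}
  T[2,2] 'a' = {T0}  orig:{}
  T[0,1] 'aa' = ∅
  T[1,2] 'aa' = ∅
  T[0,2] 'aaa' = ∅

S ∉ T[0,2] ⇒ NO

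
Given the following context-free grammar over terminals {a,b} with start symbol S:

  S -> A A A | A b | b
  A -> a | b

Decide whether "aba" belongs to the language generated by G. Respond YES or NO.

Convert to CNF:
  S -> A T0 | A X1 | b
  A -> a | b
  T0 -> b
  X1 -> A A

CYK fill:
  cell(0,0) a: {A}
  cell(1,1) b: {A,S,T0}  orig:{A,S}
  cell(2,2) a: {A}
  cell(0,1) ab: {S,X1}  orig:{S}
  cell(1,2) ba: {X1}  orig:{}
  cell(0,2) aba: {S}

S ∈ T[0,2] ⇒ YES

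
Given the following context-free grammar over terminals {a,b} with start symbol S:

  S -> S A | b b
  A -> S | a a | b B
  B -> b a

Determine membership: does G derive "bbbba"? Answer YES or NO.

Convert to CNF:
  S -> S A | T1 T1
  A -> S A | T0 T0 | T1 B | T1 T1
  B -> T1 T0
  T0 -> a
  T1 -> b

CYK fill:
  [0..0]={T1}  "b"  orig:{}
  [1..1]={T1}  "b"  orig:{}
  [2..2]={T1}  "b"  orig:{}
  [3..3]={T1}  "b"  orig:{}
  [4..4]={T0}  "a"  orig:{}
  [0..1]={A,S}  "bb"
  [1..2]={A,S}  "bb"
  [2..3]={A,S}  "bb"
  [3..4]={B}  "ba"
  [0..2]=∅  "bbb"
  [1..3]=∅  "bbb"
  [2..4]={A}  "bba"
  [0..3]={A,S}  "bbbb"
  [1..4]=∅  "bbba"
  [0..4]={A,S}  "bbbba"

S ∈ T[0,4] ⇒ YES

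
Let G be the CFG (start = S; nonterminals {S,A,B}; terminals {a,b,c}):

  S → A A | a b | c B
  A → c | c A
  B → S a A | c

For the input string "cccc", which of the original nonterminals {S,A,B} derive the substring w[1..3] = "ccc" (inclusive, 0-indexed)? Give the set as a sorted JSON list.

CNF form of G:
  S -> A A | T0 B | T1 T2
  A -> T0 A | c
  B -> S X3 | c
  T0 -> c
  T1 -> a
  T2 -> b
  X3 -> T1 A

CYK fill — only the sub-triangle for w[1..3]:
  [1..1]={A,B,T0}  "c"  orig:{A,B}
  [2..2]={A,B,T0}  "c"  orig:{A,B}
  [3..3]={A,B,T0}  "c"  orig:{A,B}
  [1..2]={A,S}  "cc"
  [2..3]={A,S}  "cc"
  [1..3]={A,S}  "ccc"

Original NTs in T[1,3] deriving "ccc": ["A", "S"]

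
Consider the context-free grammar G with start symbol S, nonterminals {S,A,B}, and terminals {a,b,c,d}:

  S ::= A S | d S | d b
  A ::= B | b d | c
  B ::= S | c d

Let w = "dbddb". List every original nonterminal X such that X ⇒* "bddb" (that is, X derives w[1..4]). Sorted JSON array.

CNF form of G:
  S -> A S | T1 S | T1 T0
  A -> A S | T0 T1 | T1 S | T1 T0 | T2 T1 | c
  B -> A S | T1 S | T1 T0 | T2 T1
  T0 -> b
  T1 -> d
  T2 -> c

CYK table (by increasing span) — only the sub-triangle for w[1..4]:
  [1..1]={T0}  "b"  orig:{}
  [2..2]={T1}  "d"  orig:{}
  [3..3]={T1}  "d"  orig:{}
  [4..4]={T0}  "b"  orig:{}
  [1..2]={A}  "bd"
  [2..3]=∅  "dd"
  [3..4]={A,B,S}  "db"
  [1..3]=∅  "bdd"
  [2..4]={A,B,S}  "ddb"
  [1..4]={A,B,S}  "bddb"

Original NTs in T[1,4] deriving "bddb": ["A", "B", "S"]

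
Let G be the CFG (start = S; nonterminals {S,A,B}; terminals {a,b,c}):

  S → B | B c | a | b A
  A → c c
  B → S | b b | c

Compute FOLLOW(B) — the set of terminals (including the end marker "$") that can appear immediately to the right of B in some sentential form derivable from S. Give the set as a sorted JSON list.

FIRST iteration:
pass 1:
  A via A→c c: +{c}
  B via B→b b: +{b}
  B via B→c: +{c}
  S via S→B: +{b,c}
  S via S→a: +{a}
  FIRST(S)={a,b,c}  FIRST(A)={c}  FIRST(B)={b,c}
pass 2:
  B via B→S: +{a}
  FIRST(S)={a,b,c}  FIRST(A)={c}  FIRST(B)={a,b,c}
pass 3: (stable)
  FIRST(S)={a,b,c}  FIRST(A)={c}  FIRST(B)={a,b,c}

FOLLOW sets:
FOLLOW(S) := {$}
round 1:
  S→B: FOLLOW(B) ⊇ FOLLOW(S) ⊇ {$}; new: +{$}
  S→B c: FOLLOW(B) ⊇ FIRST(c) = {c}; new: +{c}
  S→b A: FOLLOW(A) ⊇ FOLLOW(S) ⊇ {$}; new: +{$}
  FOLLOW(S)={$}  FOLLOW(A)={$}  FOLLOW(B)={$,c}
round 2:
  B→S: FOLLOW(S) ⊇ FOLLOW(B) ⊇ {$,c}; new: +{c}
  S→b A: FOLLOW(A) ⊇ FOLLOW(S) ⊇ {$,c}; new: +{c}
  FOLLOW(S)={$,c}  FOLLOW(A)={$,c}  FOLLOW(B)={$,c}
round 3: (no change)
  FOLLOW(S)={$,c}  FOLLOW(A)={$,c}  FOLLOW(B)={$,c}

FOLLOW(B) = ["$", "c"]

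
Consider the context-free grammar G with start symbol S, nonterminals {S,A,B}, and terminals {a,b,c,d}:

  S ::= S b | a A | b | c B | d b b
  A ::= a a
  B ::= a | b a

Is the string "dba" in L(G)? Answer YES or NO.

CNF form of G:
  S -> S T1 | T0 A | T2 B | T3 X4 | b
  A -> T0 T0
  B -> T1 T0 | a
  T0 -> a
  T1 -> b
  T2 -> c
  T3 -> d
  X4 -> T1 T1

CYK table (by increasing span):
  cell(0,0) d: {T3}  orig:{}
  cell(1,1) b: {S,T1}  orig:{S}
  cell(2,2) a: {B,T0}  orig:{B}
  cell(0,1) db: ∅
  cell(1,2) ba: {B}
  cell(0,2) dba: ∅

S ∉ T[0,2] ⇒ NO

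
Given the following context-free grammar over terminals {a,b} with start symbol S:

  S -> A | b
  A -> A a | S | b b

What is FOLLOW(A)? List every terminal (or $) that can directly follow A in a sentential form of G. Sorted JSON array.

Compute FIRST by fixpoint:
iter 1:
  A via A→b b: +{b}
  S via S→A: +{b}
  S: {b}  A: {b}
iter 2: done
  S: {b}  A: {b}

FOLLOW sets:
initialize: $ ∈ FOLLOW(S)
[1]
  A→A a: FOLLOW(A) ⊇ FIRST(a) = {a}; new: +{a}
  A→S: FOLLOW(S) ⊇ FOLLOW(A) ⊇ {a}; new: +{a}
  S→A: FOLLOW(A) ⊇ FOLLOW(S) ⊇ {$,a}; new: +{$}
  FOLLOW(S)={$,a}  FOLLOW(A)={$,a}
[2] done
  FOLLOW(S)={$,a}  FOLLOW(A)={$,a}

FOLLOW(A) = ["$", "a"]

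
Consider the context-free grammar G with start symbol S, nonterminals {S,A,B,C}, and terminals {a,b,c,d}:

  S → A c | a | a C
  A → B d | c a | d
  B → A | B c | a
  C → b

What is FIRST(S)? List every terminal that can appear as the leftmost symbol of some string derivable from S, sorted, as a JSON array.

FIRST iteration:
round 1:
  A via A→c a: +{c}
  A via A→d: +{d}
  B via B→A: +{c,d}
  B via B→a: +{a}
  C via C→b: +{b}
  S via S→A c: +{c,d}
  S via S→a: +{a}
  FIRST(S)={a,c,d}  FIRST(A)={c,d}  FIRST(B)={a,c,d}  FIRST(C)={b}
round 2:
  A via A→B d: +{a}
  FIRST(S)={a,c,d}  FIRST(A)={a,c,d}  FIRST(B)={a,c,d}  FIRST(C)={b}
round 3: (stable)
  FIRST(S)={a,c,d}  FIRST(A)={a,c,d}  FIRST(B)={a,c,d}  FIRST(C)={b}

FIRST(S) = ["a", "c", "d"]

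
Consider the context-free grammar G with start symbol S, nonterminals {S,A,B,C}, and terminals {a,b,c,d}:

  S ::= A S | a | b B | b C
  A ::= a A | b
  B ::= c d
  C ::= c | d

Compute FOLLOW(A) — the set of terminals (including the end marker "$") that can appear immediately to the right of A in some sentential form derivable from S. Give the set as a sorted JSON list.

FIRST iteration:
iter 1:
  A via A→a A: +{a}
  A via A→b: +{b}
  B via B→c d: +{c}
  C via C→c: +{c}
  C via C→d: +{d}
  S via S→A S: +{a,b}
  FIRST[S]={a,b}  FIRST[A]={a,b}  FIRST[B]={c}  FIRST[C]={c,d}
iter 2: (no change)
  FIRST[S]={a,b}  FIRST[A]={a,b}  FIRST[B]={c}  FIRST[C]={c,d}

Compute FOLLOW by fixpoint:
seed FOLLOW(S) with $
round 1:
  S→A S: FOLLOW(A) ⊇ FIRST(S) = {a,b}; new: +{a,b}
  S→b B: FOLLOW(B) ⊇ FOLLOW(S) ⊇ {$}; new: +{$}
  S→b C: FOLLOW(C) ⊇ FOLLOW(S) ⊇ {$}; new: +{$}
  FOLLOW(S)={$}  FOLLOW(A)={a,b}  FOLLOW(B)={$}  FOLLOW(C)={$}
round 2: — fixpoint
  FOLLOW(S)={$}  FOLLOW(A)={a,b}  FOLLOW(B)={$}  FOLLOW(C)={$}

FOLLOW(A) = ["a", "b"]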